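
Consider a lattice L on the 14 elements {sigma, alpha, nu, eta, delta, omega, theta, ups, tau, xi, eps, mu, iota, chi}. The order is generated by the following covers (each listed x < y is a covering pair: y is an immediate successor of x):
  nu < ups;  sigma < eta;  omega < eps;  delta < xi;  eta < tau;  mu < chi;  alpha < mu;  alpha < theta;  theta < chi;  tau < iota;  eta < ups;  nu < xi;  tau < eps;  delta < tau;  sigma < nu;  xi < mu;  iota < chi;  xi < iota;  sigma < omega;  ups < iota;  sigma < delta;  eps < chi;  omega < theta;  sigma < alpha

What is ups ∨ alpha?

Common upper bounds of {ups, alpha}: chi.
The least among these is chi.

chi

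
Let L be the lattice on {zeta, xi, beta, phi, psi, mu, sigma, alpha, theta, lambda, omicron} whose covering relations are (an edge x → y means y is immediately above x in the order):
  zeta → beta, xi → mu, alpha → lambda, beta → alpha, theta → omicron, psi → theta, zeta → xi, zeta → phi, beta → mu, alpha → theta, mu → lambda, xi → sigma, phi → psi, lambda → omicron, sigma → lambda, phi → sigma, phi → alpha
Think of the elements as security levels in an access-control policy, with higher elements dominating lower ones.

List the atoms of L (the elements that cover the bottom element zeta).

beta, phi, xi

The atoms are exactly the elements that cover zeta: beta, phi, xi.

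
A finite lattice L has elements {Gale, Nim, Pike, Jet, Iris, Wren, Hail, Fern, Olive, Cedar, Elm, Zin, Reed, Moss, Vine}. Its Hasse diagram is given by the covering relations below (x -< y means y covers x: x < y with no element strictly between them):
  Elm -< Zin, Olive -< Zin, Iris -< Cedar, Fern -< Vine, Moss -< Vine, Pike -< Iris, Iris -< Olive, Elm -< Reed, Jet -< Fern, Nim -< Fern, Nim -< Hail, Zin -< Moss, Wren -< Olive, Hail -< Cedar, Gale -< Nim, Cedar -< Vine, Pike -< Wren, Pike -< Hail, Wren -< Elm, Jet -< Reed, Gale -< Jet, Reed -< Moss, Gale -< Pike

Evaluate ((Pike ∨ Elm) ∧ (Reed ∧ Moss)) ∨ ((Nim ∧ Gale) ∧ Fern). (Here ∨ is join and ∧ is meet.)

Elm

Pike ∨ Elm = Elm
Reed ∧ Moss = Reed
Elm ∧ Reed = Elm
Nim ∧ Gale = Gale
Gale ∧ Fern = Gale
Elm ∨ Gale = Elm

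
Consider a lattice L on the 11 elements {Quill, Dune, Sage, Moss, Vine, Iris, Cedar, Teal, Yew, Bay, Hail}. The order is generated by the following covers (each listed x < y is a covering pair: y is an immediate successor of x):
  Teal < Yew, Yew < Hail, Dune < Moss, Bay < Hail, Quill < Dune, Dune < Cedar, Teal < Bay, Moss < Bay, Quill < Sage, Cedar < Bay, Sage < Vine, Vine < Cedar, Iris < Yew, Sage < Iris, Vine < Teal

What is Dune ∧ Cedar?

Dune

Common lower bounds of {Dune, Cedar}: Dune, Quill.
The greatest among these is Dune.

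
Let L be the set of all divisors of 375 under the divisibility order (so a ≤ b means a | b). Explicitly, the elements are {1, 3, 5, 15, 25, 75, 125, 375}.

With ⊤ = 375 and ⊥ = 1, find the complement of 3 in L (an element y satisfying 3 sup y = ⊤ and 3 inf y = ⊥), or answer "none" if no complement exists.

125

Need y with 3 ∨ y = 375 and 3 ∧ y = 1.
Checking each element gives: 125.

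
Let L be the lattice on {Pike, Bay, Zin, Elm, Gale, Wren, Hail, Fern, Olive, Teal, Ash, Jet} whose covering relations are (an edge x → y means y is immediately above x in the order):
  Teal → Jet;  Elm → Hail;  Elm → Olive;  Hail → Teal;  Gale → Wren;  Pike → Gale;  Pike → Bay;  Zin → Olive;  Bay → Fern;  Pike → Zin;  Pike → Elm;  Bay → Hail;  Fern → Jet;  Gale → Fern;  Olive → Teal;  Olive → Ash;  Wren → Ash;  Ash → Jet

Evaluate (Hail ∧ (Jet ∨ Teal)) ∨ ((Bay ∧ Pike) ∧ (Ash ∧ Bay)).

Jet ∨ Teal = Jet
Hail ∧ Jet = Hail
Bay ∧ Pike = Pike
Ash ∧ Bay = Pike
Pike ∧ Pike = Pike
Hail ∨ Pike = Hail

Hail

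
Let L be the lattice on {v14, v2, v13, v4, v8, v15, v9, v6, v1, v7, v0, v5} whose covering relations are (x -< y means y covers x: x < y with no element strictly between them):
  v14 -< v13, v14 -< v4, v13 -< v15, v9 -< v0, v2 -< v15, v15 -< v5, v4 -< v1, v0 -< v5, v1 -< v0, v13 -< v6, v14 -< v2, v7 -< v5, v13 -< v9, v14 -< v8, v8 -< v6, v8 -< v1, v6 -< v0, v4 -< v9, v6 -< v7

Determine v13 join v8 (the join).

Common upper bounds of {v13, v8}: v0, v5, v6, v7.
The least among these is v6.

v6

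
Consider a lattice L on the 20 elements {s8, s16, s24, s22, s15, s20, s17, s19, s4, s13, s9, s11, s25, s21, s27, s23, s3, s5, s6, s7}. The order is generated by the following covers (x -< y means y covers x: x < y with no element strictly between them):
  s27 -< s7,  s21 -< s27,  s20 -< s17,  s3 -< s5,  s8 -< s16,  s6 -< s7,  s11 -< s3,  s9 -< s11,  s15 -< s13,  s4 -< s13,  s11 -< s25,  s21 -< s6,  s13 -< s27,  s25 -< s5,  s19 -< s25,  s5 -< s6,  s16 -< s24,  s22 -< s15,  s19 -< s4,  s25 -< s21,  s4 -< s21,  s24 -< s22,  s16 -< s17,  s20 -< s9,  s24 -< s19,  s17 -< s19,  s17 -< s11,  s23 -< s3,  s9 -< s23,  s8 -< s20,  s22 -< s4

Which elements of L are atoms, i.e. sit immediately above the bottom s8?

The atoms are exactly the elements that cover s8: s16, s20.

s16, s20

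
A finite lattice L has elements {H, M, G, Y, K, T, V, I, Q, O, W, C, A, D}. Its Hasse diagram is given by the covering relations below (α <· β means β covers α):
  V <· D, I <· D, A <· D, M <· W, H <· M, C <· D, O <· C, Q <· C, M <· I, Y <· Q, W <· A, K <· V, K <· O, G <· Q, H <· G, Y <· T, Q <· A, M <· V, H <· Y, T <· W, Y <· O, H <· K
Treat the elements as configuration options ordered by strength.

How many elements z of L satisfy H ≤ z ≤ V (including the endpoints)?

4

The interval [H, V] = {H, K, M, V}, which has 4 elements.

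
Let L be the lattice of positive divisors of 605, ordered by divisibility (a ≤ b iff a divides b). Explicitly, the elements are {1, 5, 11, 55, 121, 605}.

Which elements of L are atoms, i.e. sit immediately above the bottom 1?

The atoms are exactly the elements that cover 1: 11, 5.

11, 5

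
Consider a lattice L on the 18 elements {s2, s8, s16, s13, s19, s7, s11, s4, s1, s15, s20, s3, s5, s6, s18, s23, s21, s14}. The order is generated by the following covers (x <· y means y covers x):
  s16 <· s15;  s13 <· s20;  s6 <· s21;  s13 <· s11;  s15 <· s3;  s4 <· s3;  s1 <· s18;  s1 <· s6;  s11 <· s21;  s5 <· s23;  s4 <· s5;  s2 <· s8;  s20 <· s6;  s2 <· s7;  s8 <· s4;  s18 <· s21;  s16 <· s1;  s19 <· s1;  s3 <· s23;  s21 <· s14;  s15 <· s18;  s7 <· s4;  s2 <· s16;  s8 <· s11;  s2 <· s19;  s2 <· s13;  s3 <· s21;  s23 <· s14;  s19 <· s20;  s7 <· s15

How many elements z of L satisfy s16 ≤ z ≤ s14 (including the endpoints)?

The interval [s16, s14] = {s1, s14, s15, s16, s18, s21, s23, s3, s6}, which has 9 elements.

9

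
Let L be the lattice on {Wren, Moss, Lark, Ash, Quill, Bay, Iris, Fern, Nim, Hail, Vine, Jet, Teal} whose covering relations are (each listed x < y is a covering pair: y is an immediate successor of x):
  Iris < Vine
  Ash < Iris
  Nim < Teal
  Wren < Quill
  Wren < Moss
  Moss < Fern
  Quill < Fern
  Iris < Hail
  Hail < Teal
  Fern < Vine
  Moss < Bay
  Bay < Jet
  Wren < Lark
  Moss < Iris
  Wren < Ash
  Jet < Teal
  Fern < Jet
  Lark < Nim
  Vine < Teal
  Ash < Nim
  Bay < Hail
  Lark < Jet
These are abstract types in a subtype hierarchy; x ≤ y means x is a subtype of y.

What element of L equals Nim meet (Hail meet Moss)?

Hail ∧ Moss = Moss
Nim ∧ Moss = Wren

Wren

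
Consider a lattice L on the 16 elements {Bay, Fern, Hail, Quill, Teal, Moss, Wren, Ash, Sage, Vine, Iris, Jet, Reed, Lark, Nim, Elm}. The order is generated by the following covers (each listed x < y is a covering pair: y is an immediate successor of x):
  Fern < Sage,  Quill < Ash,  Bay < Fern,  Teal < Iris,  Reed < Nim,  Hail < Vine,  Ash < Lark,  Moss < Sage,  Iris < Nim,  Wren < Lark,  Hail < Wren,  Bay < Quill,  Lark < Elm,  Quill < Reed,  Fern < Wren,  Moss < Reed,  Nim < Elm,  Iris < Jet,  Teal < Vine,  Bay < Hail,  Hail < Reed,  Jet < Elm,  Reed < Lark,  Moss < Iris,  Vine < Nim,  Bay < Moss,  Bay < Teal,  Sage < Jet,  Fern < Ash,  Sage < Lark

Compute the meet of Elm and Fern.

Fern

Common lower bounds of {Elm, Fern}: Bay, Fern.
The greatest among these is Fern.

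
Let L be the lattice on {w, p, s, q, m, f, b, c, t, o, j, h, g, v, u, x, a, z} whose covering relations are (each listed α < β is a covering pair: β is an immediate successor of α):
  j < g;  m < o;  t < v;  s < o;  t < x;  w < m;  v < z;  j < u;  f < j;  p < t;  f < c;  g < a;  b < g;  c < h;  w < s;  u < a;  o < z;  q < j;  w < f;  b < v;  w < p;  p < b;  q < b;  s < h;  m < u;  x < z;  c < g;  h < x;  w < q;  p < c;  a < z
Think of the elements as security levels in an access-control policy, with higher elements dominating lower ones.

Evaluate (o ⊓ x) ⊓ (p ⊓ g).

o ∧ x = s
p ∧ g = p
s ∧ p = w

w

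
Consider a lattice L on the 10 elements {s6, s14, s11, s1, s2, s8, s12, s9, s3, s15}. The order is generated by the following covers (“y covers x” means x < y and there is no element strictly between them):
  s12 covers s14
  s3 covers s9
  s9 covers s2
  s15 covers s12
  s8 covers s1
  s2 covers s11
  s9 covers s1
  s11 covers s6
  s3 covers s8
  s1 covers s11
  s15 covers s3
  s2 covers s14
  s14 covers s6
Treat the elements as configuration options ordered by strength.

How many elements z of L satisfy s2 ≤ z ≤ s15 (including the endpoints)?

The interval [s2, s15] = {s15, s2, s3, s9}, which has 4 elements.

4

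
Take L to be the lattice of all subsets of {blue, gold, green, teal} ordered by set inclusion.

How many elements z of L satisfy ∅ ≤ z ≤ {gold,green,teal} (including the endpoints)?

8

The interval [∅, {gold,green,teal}] = {{gold,green,teal}, {gold,green}, {gold,teal}, {gold}, {green,teal}, {green}, {teal}, ∅}, which has 8 elements.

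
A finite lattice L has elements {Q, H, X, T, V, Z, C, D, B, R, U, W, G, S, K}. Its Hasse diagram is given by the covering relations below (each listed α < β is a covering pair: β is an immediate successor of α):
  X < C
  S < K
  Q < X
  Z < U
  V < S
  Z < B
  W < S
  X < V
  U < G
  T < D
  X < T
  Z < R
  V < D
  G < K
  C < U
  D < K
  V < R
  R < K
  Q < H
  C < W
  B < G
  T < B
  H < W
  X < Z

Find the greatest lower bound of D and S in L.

Common lower bounds of {D, S}: Q, V, X.
The greatest among these is V.

V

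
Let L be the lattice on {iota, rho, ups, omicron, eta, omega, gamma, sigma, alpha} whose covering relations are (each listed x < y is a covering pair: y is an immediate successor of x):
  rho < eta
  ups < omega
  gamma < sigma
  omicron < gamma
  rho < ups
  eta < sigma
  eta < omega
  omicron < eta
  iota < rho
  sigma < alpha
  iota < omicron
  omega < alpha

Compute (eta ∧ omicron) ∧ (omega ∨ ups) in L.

omicron

eta ∧ omicron = omicron
omega ∨ ups = omega
omicron ∧ omega = omicron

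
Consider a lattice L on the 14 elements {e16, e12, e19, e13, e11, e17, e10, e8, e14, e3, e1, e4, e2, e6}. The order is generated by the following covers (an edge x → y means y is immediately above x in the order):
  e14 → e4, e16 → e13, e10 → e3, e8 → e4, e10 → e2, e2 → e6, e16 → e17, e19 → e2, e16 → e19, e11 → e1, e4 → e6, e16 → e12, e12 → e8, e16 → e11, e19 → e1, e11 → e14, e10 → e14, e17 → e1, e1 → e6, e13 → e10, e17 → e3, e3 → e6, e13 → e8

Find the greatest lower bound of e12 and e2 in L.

e16

Common lower bounds of {e12, e2}: e16.
The greatest among these is e16.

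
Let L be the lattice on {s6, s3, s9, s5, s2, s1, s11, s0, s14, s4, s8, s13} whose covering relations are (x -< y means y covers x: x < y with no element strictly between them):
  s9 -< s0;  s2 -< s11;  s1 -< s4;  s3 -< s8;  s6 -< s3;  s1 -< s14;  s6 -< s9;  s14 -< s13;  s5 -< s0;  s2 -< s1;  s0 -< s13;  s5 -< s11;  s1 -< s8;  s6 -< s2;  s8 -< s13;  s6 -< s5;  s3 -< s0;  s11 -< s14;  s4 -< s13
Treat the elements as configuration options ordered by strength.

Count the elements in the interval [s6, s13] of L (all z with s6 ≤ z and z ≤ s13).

The interval [s6, s13] = {s0, s1, s11, s13, s14, s2, s3, s4, s5, s6, s8, s9}, which has 12 elements.

12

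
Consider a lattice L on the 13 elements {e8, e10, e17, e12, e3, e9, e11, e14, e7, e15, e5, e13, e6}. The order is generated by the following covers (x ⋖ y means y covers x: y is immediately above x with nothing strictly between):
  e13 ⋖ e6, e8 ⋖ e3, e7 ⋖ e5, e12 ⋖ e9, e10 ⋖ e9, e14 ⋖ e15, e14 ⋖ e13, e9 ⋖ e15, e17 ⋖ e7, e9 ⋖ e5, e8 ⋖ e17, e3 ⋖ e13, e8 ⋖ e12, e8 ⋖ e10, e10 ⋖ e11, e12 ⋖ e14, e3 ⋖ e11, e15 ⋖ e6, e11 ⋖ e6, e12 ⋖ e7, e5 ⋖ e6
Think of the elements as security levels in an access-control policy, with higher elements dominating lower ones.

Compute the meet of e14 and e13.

e14

Common lower bounds of {e14, e13}: e12, e14, e8.
The greatest among these is e14.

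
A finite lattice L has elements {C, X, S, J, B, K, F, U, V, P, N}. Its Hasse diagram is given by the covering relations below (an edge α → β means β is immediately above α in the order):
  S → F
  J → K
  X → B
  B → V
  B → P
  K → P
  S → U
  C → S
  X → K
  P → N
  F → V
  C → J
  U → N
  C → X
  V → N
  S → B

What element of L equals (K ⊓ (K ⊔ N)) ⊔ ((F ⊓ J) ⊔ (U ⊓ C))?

K ∨ N = N
K ∧ N = K
F ∧ J = C
U ∧ C = C
C ∨ C = C
K ∨ C = K

K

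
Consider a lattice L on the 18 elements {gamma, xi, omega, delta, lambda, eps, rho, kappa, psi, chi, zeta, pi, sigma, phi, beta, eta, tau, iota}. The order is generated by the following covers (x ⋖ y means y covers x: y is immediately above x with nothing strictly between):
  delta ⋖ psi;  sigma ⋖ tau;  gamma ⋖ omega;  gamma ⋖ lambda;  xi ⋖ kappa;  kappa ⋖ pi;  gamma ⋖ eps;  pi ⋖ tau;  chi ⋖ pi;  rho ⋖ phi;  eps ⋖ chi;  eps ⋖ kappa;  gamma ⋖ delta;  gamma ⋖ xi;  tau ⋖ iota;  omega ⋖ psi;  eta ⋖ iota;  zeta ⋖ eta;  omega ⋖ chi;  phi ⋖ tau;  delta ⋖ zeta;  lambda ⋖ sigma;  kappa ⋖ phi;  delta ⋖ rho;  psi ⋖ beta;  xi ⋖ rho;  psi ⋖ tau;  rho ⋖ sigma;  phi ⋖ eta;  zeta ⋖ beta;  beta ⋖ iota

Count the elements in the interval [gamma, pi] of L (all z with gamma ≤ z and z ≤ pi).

The interval [gamma, pi] = {chi, eps, gamma, kappa, omega, pi, xi}, which has 7 elements.

7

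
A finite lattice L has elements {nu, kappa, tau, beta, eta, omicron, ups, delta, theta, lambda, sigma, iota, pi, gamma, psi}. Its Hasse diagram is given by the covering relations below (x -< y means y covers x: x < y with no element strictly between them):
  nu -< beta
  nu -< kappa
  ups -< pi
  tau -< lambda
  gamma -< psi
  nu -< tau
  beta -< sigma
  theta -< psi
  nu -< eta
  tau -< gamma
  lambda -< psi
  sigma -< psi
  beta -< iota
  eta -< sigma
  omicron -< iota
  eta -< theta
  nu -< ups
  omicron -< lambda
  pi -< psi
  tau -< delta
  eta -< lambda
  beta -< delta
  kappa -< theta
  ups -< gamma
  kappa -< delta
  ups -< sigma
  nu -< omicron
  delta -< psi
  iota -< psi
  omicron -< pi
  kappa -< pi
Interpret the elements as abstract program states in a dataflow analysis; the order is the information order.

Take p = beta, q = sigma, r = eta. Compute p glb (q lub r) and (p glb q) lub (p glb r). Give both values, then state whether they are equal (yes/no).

q lub r = sigma, so p glb (q lub r) = beta glb sigma = beta.
p glb q = beta and p glb r = nu, so (p glb q) lub (p glb r) = beta lub nu = beta.
Equal: yes.

beta; beta; yes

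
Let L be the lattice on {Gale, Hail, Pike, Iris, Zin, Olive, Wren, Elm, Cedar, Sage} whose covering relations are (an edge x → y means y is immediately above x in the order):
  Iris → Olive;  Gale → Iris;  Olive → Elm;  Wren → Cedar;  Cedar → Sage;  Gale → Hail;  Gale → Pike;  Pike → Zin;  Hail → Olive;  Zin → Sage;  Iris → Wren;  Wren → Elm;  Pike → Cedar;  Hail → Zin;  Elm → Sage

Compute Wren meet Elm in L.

Wren ∧ Elm = Wren

Wren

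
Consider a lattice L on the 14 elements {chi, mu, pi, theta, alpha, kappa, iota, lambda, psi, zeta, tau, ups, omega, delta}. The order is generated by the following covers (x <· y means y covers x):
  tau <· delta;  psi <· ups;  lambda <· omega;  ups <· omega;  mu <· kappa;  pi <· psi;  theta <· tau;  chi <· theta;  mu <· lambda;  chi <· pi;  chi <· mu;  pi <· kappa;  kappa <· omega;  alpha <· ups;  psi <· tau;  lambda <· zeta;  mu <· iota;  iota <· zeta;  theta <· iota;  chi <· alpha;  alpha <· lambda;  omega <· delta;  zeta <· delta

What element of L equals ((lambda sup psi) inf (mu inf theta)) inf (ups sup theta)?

chi

lambda ∨ psi = omega
mu ∧ theta = chi
omega ∧ chi = chi
ups ∨ theta = delta
chi ∧ delta = chi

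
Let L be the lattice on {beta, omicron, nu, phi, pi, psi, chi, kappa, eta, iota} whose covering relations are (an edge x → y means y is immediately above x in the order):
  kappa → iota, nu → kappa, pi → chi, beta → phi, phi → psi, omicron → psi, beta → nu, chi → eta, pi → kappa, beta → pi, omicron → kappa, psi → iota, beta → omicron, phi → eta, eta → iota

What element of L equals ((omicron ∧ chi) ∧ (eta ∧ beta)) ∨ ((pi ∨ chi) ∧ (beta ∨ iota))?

chi

omicron ∧ chi = beta
eta ∧ beta = beta
beta ∧ beta = beta
pi ∨ chi = chi
beta ∨ iota = iota
chi ∧ iota = chi
beta ∨ chi = chi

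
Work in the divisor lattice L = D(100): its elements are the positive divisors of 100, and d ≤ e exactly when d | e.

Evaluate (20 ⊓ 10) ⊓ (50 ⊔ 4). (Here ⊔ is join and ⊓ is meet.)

10

20 ∧ 10 = 10
50 ∨ 4 = 100
10 ∧ 100 = 10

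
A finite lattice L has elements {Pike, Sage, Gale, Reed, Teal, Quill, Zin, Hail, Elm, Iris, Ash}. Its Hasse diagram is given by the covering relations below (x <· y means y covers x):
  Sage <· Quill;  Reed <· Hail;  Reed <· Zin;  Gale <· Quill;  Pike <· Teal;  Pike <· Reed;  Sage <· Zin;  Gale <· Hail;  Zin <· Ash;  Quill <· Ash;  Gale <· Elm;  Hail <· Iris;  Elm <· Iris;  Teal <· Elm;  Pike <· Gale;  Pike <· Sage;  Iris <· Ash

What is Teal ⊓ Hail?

Pike

Common lower bounds of {Teal, Hail}: Pike.
The greatest among these is Pike.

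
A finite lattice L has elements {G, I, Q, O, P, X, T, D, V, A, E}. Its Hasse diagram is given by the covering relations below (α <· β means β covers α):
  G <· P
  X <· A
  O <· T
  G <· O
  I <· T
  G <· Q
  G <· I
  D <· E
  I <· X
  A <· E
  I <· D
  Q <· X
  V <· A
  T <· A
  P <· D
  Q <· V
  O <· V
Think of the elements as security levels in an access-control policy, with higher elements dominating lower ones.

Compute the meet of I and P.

G

Common lower bounds of {I, P}: G.
The greatest among these is G.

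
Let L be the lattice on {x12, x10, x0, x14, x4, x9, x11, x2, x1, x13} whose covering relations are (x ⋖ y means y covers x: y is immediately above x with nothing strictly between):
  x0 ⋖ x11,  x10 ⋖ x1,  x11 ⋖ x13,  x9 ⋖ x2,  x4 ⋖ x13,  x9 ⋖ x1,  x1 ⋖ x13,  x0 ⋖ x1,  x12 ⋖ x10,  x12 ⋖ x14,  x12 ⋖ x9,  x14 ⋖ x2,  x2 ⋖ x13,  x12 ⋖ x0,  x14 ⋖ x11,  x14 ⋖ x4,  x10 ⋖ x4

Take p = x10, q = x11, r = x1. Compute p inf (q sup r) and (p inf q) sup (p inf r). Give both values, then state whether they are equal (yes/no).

x10; x10; yes

q sup r = x13, so p inf (q sup r) = x10 inf x13 = x10.
p inf q = x12 and p inf r = x10, so (p inf q) sup (p inf r) = x12 sup x10 = x10.
Equal: yes.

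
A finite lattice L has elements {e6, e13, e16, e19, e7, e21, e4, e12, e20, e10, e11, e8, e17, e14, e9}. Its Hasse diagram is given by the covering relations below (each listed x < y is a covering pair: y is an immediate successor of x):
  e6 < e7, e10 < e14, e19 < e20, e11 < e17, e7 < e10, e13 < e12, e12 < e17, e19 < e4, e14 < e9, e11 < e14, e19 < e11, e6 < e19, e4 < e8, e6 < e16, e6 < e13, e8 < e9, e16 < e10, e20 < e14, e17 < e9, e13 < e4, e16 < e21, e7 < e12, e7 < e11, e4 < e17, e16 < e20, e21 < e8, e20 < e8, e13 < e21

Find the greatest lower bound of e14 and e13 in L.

Common lower bounds of {e14, e13}: e6.
The greatest among these is e6.

e6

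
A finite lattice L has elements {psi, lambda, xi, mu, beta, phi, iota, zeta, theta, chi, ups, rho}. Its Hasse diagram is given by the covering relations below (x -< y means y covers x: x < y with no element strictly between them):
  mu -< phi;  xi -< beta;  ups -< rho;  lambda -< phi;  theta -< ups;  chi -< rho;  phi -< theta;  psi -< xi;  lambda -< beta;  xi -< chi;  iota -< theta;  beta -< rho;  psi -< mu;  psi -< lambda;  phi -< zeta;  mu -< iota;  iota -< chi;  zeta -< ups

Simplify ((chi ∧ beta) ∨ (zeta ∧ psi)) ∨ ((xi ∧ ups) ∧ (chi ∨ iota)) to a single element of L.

xi

chi ∧ beta = xi
zeta ∧ psi = psi
xi ∨ psi = xi
xi ∧ ups = psi
chi ∨ iota = chi
psi ∧ chi = psi
xi ∨ psi = xi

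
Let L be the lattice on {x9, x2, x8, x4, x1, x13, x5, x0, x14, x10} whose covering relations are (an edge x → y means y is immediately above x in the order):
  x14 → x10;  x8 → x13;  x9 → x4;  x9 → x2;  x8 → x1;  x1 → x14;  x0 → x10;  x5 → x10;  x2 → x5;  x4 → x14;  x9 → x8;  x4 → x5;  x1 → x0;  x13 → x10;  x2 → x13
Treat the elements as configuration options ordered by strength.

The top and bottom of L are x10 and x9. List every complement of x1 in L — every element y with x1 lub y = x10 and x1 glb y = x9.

x2, x5

Need y with x1 ∨ y = x10 and x1 ∧ y = x9.
Checking each element gives: x2, x5.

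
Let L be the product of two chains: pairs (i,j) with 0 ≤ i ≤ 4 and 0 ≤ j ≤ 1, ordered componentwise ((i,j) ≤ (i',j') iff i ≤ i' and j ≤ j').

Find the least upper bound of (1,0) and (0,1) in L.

(1,1)

Common upper bounds of {(1,0), (0,1)}: (1,1), (2,1), (3,1), (4,1).
The least among these is (1,1).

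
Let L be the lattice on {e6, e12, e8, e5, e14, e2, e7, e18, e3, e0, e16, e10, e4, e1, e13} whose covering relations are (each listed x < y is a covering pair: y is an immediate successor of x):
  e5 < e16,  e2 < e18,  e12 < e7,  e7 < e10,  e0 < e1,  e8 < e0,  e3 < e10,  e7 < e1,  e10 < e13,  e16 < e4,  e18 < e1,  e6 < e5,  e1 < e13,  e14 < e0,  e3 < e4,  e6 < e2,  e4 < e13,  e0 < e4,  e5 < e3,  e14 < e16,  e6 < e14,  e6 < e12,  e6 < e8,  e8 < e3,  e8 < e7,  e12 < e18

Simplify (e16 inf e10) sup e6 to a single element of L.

e16 ∧ e10 = e5
e5 ∨ e6 = e5

e5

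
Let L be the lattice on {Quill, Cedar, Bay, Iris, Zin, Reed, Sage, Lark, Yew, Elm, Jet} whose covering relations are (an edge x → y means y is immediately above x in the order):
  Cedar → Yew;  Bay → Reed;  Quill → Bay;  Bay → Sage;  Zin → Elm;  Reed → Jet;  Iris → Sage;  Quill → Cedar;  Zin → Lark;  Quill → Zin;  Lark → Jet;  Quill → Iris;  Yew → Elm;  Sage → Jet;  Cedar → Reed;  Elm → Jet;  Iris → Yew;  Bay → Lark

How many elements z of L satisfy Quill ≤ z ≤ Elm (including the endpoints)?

6

The interval [Quill, Elm] = {Cedar, Elm, Iris, Quill, Yew, Zin}, which has 6 elements.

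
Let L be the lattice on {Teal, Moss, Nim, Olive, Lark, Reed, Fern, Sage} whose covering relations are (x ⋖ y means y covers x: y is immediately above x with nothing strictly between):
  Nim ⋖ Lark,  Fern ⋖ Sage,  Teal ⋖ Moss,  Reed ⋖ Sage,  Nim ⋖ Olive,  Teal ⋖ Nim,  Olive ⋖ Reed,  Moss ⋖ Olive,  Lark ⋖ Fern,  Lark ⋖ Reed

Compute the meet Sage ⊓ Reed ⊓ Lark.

Common lower bounds of {Sage, Reed, Lark}: Lark, Nim, Teal.
The greatest among these is Lark.

Lark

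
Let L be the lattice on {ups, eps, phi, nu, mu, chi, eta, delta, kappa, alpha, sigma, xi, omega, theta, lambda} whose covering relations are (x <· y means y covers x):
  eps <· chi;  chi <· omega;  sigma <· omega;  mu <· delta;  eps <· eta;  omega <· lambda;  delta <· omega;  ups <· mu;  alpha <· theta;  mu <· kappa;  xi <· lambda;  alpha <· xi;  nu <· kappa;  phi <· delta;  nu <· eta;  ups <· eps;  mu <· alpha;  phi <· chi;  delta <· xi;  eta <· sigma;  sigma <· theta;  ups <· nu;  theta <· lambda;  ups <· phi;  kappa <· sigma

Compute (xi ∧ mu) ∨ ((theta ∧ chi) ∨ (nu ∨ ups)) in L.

sigma

xi ∧ mu = mu
theta ∧ chi = eps
nu ∨ ups = nu
eps ∨ nu = eta
mu ∨ eta = sigma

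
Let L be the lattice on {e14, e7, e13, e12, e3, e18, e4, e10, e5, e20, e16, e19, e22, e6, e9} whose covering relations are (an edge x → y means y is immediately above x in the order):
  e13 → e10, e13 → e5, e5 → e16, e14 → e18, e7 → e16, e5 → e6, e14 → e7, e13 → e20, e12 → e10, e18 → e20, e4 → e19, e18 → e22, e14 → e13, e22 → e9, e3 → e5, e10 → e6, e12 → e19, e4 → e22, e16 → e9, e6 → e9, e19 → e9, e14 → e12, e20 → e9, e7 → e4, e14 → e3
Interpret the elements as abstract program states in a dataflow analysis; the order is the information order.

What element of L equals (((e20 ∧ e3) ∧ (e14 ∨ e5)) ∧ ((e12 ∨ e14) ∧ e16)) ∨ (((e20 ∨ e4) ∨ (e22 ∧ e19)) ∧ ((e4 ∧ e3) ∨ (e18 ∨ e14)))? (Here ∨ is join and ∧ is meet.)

e18

e20 ∧ e3 = e14
e14 ∨ e5 = e5
e14 ∧ e5 = e14
e12 ∨ e14 = e12
e12 ∧ e16 = e14
e14 ∧ e14 = e14
e20 ∨ e4 = e9
e22 ∧ e19 = e4
e9 ∨ e4 = e9
e4 ∧ e3 = e14
e18 ∨ e14 = e18
e14 ∨ e18 = e18
e9 ∧ e18 = e18
e14 ∨ e18 = e18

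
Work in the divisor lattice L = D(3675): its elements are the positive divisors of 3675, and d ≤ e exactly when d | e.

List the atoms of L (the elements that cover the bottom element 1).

The atoms are exactly the elements that cover 1: 3, 5, 7.

3, 5, 7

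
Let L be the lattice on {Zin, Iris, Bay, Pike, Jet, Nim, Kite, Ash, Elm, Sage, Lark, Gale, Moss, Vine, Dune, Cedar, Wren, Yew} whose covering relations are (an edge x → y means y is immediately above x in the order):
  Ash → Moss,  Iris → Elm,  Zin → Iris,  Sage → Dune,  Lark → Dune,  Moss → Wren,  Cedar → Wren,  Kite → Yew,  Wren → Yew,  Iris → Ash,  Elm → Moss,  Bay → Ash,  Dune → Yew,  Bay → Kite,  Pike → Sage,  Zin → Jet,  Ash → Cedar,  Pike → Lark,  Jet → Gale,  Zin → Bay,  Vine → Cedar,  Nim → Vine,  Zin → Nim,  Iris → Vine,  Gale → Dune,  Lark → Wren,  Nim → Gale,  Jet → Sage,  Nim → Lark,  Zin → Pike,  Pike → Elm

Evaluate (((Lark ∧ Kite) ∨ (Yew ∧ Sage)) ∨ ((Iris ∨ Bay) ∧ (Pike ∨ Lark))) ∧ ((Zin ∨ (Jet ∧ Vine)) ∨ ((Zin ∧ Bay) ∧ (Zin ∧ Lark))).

Zin

Lark ∧ Kite = Zin
Yew ∧ Sage = Sage
Zin ∨ Sage = Sage
Iris ∨ Bay = Ash
Pike ∨ Lark = Lark
Ash ∧ Lark = Zin
Sage ∨ Zin = Sage
Jet ∧ Vine = Zin
Zin ∨ Zin = Zin
Zin ∧ Bay = Zin
Zin ∧ Lark = Zin
Zin ∧ Zin = Zin
Zin ∨ Zin = Zin
Sage ∧ Zin = Zin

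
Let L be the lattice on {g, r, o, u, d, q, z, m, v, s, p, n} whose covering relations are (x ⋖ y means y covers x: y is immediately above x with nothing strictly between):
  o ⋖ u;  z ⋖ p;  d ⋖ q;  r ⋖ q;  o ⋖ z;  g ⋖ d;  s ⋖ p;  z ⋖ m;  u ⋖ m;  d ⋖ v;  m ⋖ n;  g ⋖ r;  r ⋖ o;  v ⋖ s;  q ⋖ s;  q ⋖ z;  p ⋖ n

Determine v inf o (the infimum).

Common lower bounds of {v, o}: g.
The greatest among these is g.

g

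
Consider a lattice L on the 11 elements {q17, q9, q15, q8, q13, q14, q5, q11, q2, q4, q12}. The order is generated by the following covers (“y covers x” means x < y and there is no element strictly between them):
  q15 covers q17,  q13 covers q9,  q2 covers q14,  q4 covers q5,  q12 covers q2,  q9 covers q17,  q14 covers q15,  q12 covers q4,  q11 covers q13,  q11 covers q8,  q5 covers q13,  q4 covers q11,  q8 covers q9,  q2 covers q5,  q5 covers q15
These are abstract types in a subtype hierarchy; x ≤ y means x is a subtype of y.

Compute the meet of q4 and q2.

q5

Common lower bounds of {q4, q2}: q13, q15, q17, q5, q9.
The greatest among these is q5.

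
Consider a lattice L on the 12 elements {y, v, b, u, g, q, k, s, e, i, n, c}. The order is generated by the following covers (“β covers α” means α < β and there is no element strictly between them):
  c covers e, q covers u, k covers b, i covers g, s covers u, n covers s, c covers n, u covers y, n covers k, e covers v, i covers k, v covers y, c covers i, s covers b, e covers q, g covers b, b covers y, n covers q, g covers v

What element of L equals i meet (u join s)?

u ∨ s = s
i ∧ s = b

b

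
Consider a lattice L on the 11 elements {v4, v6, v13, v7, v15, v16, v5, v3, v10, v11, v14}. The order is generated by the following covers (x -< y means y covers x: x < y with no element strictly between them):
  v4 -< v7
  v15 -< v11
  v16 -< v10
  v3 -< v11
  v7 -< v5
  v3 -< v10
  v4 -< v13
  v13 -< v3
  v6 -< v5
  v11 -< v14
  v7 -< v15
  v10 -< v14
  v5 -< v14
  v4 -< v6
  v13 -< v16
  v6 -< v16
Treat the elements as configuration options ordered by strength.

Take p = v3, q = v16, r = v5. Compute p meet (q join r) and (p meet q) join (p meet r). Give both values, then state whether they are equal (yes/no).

q join r = v14, so p meet (q join r) = v3 meet v14 = v3.
p meet q = v13 and p meet r = v4, so (p meet q) join (p meet r) = v13 join v4 = v13.
Equal: no.

v3; v13; no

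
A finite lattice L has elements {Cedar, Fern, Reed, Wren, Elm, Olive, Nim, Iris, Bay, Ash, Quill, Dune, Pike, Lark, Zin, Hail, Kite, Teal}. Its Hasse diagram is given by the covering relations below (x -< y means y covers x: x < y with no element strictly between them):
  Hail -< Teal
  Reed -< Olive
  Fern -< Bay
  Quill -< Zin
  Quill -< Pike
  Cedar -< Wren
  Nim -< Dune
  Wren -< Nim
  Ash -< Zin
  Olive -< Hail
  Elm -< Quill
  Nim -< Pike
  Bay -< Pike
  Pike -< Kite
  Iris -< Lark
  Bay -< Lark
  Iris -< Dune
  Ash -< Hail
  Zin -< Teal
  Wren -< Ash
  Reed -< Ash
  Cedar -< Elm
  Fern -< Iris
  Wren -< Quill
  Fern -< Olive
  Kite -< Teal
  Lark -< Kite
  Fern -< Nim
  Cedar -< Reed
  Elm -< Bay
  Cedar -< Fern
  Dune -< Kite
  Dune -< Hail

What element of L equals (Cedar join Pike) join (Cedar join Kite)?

Kite

Cedar ∨ Pike = Pike
Cedar ∨ Kite = Kite
Pike ∨ Kite = Kite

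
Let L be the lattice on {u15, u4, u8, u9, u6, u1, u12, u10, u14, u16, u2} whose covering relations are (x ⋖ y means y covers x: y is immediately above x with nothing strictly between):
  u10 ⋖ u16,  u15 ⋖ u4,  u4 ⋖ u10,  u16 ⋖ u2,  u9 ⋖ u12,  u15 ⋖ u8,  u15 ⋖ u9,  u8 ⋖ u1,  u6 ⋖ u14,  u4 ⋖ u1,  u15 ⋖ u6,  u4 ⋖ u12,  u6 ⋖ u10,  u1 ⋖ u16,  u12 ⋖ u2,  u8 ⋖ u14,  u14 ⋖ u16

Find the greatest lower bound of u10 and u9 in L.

u15

Common lower bounds of {u10, u9}: u15.
The greatest among these is u15.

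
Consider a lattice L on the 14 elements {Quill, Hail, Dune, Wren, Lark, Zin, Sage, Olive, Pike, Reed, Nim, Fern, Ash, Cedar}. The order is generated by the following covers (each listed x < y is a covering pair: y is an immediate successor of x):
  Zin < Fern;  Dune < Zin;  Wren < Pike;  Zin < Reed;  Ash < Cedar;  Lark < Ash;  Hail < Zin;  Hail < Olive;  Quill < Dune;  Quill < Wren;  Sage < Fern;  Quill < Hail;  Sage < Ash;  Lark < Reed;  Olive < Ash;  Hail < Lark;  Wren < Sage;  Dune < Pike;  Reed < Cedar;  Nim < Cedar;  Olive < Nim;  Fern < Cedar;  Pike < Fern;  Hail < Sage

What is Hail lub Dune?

Common upper bounds of {Hail, Dune}: Cedar, Fern, Reed, Zin.
The least among these is Zin.

Zin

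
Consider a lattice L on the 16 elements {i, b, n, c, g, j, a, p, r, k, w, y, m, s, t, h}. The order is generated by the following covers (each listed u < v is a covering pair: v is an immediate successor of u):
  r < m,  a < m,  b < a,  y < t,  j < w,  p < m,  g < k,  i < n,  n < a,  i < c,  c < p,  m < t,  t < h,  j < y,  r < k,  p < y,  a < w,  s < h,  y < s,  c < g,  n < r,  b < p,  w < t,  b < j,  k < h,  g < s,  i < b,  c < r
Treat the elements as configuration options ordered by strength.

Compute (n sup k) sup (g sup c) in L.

k

n ∨ k = k
g ∨ c = g
k ∨ g = k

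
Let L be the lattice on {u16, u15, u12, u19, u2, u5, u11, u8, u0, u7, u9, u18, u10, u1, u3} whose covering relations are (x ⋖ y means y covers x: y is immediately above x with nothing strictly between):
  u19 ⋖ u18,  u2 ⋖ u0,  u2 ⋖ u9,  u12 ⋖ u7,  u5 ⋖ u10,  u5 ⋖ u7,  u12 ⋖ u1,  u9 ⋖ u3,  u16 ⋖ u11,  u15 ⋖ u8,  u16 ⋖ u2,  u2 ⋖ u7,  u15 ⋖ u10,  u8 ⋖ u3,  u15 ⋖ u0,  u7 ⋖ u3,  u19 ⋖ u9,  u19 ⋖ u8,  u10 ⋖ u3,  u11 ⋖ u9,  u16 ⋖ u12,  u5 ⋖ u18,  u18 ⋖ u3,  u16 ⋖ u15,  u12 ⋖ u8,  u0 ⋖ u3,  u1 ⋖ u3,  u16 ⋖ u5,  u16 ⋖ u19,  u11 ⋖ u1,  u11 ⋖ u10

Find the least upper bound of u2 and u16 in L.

u2

Common upper bounds of {u2, u16}: u0, u2, u3, u7, u9.
The least among these is u2.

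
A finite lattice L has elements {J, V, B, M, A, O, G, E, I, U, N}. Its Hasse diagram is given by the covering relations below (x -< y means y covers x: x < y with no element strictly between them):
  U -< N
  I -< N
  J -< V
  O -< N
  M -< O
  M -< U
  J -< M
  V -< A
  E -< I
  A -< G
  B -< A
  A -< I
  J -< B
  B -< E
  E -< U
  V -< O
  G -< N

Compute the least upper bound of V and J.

Common upper bounds of {V, J}: A, G, I, N, O, V.
The least among these is V.

V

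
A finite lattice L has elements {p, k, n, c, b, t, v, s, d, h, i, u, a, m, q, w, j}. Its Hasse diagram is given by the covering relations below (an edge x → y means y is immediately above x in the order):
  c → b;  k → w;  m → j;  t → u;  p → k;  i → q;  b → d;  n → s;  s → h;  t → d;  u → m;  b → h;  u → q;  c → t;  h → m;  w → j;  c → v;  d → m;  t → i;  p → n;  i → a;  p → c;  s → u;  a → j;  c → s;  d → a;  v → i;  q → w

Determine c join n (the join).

s

Common upper bounds of {c, n}: h, j, m, q, s, u, w.
The least among these is s.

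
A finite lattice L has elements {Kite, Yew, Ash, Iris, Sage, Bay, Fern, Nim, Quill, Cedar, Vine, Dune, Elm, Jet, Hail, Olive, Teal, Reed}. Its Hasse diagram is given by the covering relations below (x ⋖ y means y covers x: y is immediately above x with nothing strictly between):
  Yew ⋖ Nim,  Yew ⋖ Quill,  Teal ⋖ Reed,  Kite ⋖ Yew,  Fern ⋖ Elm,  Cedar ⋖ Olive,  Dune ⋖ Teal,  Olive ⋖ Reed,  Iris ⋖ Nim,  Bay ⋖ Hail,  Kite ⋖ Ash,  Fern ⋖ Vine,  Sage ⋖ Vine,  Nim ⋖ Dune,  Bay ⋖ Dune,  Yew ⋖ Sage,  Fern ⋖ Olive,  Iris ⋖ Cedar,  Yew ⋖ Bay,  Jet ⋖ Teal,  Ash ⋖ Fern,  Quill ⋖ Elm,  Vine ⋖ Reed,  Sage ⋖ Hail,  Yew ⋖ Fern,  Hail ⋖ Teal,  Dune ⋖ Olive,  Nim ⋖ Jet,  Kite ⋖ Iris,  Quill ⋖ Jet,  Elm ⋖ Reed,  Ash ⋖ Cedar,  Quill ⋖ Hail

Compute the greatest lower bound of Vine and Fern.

Common lower bounds of {Vine, Fern}: Ash, Fern, Kite, Yew.
The greatest among these is Fern.

Fern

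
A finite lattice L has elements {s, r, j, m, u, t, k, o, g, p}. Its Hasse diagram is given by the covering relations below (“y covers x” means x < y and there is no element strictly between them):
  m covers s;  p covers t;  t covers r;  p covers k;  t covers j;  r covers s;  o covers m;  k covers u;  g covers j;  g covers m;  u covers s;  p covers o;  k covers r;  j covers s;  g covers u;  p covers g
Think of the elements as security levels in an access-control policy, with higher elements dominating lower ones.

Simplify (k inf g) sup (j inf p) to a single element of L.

k ∧ g = u
j ∧ p = j
u ∨ j = g

g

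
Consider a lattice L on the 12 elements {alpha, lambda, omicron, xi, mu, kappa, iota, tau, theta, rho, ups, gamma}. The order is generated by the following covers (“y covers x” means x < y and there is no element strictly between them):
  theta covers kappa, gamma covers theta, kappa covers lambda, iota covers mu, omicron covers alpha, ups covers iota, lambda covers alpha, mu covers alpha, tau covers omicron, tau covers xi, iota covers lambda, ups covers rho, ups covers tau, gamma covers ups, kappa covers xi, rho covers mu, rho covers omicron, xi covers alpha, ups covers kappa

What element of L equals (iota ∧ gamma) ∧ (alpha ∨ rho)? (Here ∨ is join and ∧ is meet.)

mu

iota ∧ gamma = iota
alpha ∨ rho = rho
iota ∧ rho = mu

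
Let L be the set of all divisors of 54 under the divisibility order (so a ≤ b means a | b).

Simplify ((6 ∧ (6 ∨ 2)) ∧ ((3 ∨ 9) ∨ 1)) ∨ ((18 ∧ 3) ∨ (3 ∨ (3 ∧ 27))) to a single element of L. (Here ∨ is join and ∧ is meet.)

3

6 ∨ 2 = 6
6 ∧ 6 = 6
3 ∨ 9 = 9
9 ∨ 1 = 9
6 ∧ 9 = 3
18 ∧ 3 = 3
3 ∧ 27 = 3
3 ∨ 3 = 3
3 ∨ 3 = 3
3 ∨ 3 = 3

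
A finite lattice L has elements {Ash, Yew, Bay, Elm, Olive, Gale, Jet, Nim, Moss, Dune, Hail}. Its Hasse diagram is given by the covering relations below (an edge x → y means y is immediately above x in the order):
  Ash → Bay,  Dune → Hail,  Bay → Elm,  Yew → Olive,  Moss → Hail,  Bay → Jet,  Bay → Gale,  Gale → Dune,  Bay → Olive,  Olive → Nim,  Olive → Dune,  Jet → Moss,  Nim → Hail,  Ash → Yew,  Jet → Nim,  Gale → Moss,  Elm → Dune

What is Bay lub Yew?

Common upper bounds of {Bay, Yew}: Dune, Hail, Nim, Olive.
The least among these is Olive.

Olive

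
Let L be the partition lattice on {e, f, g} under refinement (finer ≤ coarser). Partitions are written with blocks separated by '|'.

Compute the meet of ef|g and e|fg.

Common lower bounds of {ef|g, e|fg}: e|f|g.
The greatest among these is e|f|g.

e|f|g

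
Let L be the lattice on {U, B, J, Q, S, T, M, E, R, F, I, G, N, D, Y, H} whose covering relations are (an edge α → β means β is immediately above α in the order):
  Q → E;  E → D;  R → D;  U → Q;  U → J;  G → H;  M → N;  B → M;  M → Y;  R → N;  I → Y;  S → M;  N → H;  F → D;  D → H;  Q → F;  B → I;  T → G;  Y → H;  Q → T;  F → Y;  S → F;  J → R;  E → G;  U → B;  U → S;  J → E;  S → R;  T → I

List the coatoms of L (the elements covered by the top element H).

D, G, N, Y

The coatoms are exactly the elements covered by H: D, G, N, Y.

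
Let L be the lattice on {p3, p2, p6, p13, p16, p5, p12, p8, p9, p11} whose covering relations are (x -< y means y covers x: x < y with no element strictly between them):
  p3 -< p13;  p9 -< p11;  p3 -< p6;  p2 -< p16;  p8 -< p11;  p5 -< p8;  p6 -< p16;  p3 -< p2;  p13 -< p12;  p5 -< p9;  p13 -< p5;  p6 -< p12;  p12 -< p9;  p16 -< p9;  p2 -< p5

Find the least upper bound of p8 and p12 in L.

Common upper bounds of {p8, p12}: p11.
The least among these is p11.

p11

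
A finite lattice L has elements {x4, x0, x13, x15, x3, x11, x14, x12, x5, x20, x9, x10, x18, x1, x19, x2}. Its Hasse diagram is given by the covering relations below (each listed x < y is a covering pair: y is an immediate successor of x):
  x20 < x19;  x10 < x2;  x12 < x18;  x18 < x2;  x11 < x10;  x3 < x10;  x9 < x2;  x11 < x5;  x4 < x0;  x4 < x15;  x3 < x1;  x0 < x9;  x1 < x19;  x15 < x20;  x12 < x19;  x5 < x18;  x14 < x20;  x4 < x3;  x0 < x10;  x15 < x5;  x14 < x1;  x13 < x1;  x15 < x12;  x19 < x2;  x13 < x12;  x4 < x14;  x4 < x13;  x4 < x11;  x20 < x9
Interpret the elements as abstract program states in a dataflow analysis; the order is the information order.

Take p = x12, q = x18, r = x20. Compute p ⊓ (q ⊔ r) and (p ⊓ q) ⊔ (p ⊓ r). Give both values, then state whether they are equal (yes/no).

q ⊔ r = x2, so p ⊓ (q ⊔ r) = x12 ⊓ x2 = x12.
p ⊓ q = x12 and p ⊓ r = x15, so (p ⊓ q) ⊔ (p ⊓ r) = x12 ⊔ x15 = x12.
Equal: yes.

x12; x12; yes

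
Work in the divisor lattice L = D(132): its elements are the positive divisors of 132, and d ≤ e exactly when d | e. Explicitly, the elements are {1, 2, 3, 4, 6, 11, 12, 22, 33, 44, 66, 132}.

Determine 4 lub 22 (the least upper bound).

44

In the divisibility order, the join is the least common multiple: lcm(4, 22) = 44.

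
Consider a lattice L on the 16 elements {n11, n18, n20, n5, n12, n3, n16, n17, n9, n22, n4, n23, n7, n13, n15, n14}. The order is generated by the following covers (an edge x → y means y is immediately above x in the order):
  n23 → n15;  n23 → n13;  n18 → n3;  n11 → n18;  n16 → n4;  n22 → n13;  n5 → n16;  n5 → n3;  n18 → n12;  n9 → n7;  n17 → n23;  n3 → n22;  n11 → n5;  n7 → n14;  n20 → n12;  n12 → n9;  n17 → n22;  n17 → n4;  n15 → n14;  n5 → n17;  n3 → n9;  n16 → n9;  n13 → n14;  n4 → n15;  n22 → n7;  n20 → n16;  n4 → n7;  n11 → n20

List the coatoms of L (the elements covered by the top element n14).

n13, n15, n7

The coatoms are exactly the elements covered by n14: n13, n15, n7.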